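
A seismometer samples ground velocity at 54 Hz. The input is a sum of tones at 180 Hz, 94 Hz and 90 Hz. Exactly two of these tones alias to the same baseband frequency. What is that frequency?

fs/2 = 27 Hz.
180 Hz mod fs = 18 Hz.
18 Hz ≤ fs/2 = 27 Hz, appears at 18 Hz.
94 Hz mod fs = 40 Hz.
40 Hz > fs/2 = 27 Hz, folds to fs − 40 Hz = 14 Hz.
90 Hz mod fs = 36 Hz.
36 Hz > fs/2 = 27 Hz, folds to fs − 36 Hz = 18 Hz.
90 Hz and 180 Hz both map to 18 Hz.

18 Hz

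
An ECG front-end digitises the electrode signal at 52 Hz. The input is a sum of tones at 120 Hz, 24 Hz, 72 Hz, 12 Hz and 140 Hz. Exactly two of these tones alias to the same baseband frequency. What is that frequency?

16 Hz

fs/2 = 26 Hz.
120 Hz mod fs = 16 Hz.
16 Hz ≤ fs/2 = 26 Hz, appears at 16 Hz.
24 Hz ≤ fs/2 = 26 Hz, passes unchanged.
72 Hz mod fs = 20 Hz.
20 Hz ≤ fs/2 = 26 Hz, appears at 20 Hz.
12 Hz ≤ fs/2 = 26 Hz, passes unchanged.
140 Hz mod fs = 36 Hz.
36 Hz > fs/2 = 26 Hz, folds to fs − 36 Hz = 16 Hz.
120 Hz and 140 Hz both map to 16 Hz.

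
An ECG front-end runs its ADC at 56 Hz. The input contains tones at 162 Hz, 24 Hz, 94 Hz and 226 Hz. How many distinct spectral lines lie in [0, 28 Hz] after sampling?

4

fs/2 = 28 Hz.
162 Hz mod fs = 50 Hz.
50 Hz > fs/2 = 28 Hz, folds to fs − 50 Hz = 6 Hz.
24 Hz ≤ fs/2 = 28 Hz, passes unchanged.
94 Hz mod fs = 38 Hz.
38 Hz > fs/2 = 28 Hz, folds to fs − 38 Hz = 18 Hz.
226 Hz mod fs = 2 Hz.
2 Hz ≤ fs/2 = 28 Hz, appears at 2 Hz.
Distinct values: {2 Hz, 6 Hz, 18 Hz, 24 Hz} → 4.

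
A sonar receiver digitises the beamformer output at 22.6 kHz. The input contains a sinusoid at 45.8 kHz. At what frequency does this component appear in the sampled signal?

0.6 kHz

45.8 kHz mod fs = 0.6 kHz.
0.6 kHz ≤ fs/2 = 11.3 kHz, appears at 0.6 kHz.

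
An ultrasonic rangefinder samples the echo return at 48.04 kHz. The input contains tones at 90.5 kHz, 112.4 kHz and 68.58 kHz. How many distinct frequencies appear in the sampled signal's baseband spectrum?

fs/2 = 24.02 kHz.
90.5 kHz mod fs = 42.46 kHz.
42.46 kHz > fs/2 = 24.02 kHz, folds to fs − 42.46 kHz = 5.58 kHz.
112.4 kHz mod fs = 16.32 kHz.
16.32 kHz ≤ fs/2 = 24.02 kHz, appears at 16.32 kHz.
68.58 kHz mod fs = 20.54 kHz.
20.54 kHz ≤ fs/2 = 24.02 kHz, appears at 20.54 kHz.
Distinct values: {5.58 kHz, 16.32 kHz, 20.54 kHz} → 3.

3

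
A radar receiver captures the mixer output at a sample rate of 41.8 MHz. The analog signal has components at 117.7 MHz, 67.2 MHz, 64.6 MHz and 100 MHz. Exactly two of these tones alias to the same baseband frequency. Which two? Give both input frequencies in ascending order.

fs/2 = 20.9 MHz.
117.7 MHz mod fs = 34.1 MHz.
34.1 MHz > fs/2 = 20.9 MHz, folds to fs − 34.1 MHz = 7.7 MHz.
67.2 MHz mod fs = 25.4 MHz.
25.4 MHz > fs/2 = 20.9 MHz, folds to fs − 25.4 MHz = 16.4 MHz.
64.6 MHz mod fs = 22.8 MHz.
22.8 MHz > fs/2 = 20.9 MHz, folds to fs − 22.8 MHz = 19 MHz.
100 MHz mod fs = 16.4 MHz.
16.4 MHz ≤ fs/2 = 20.9 MHz, appears at 16.4 MHz.
67.2 MHz and 100 MHz both map to 16.4 MHz.

67.2 MHz, 100 MHz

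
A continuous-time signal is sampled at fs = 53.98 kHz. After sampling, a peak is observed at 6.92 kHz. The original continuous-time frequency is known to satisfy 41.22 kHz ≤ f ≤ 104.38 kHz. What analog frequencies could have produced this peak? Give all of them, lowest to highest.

47.06 kHz, 60.9 kHz, 101.04 kHz

Frequencies that alias to 6.92 kHz are k·fs ± 6.92 kHz for integer k ≥ 0.
k=0: 6.92 kHz.
k=1: 47.06 kHz, 60.9 kHz.
k=2: 101.04 kHz, 114.88 kHz.
k=3: 155.02 kHz, 168.86 kHz.
Within [41.22 kHz, 104.38 kHz]: 47.06 kHz, 60.9 kHz, 101.04 kHz.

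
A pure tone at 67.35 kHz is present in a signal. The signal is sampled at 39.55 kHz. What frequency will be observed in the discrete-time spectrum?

11.75 kHz

67.35 kHz mod fs = 27.8 kHz.
27.8 kHz > fs/2 = 19.775 kHz, folds to fs − 27.8 kHz = 11.75 kHz.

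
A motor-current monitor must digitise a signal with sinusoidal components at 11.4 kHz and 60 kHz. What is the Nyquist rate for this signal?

120 kHz

Highest-frequency component: 60 kHz.
Nyquist rate = 2 × 60 kHz = 120 kHz.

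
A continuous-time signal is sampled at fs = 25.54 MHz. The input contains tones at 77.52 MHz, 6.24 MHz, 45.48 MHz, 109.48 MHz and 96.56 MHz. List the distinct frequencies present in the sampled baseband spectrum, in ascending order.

fs/2 = 12.77 MHz.
77.52 MHz mod fs = 0.9 MHz.
0.9 MHz ≤ fs/2 = 12.77 MHz, appears at 0.9 MHz.
6.24 MHz ≤ fs/2 = 12.77 MHz, passes unchanged.
45.48 MHz mod fs = 19.94 MHz.
19.94 MHz > fs/2 = 12.77 MHz, folds to fs − 19.94 MHz = 5.6 MHz.
109.48 MHz mod fs = 7.32 MHz.
7.32 MHz ≤ fs/2 = 12.77 MHz, appears at 7.32 MHz.
96.56 MHz mod fs = 19.94 MHz.
19.94 MHz > fs/2 = 12.77 MHz, folds to fs − 19.94 MHz = 5.6 MHz.
Distinct values: {0.9 MHz, 5.6 MHz, 6.24 MHz, 7.32 MHz}.

0.9 MHz, 5.6 MHz, 6.24 MHz, 7.32 MHz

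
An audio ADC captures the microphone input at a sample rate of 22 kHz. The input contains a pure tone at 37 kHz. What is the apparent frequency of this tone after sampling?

7 kHz

37 kHz mod fs = 15 kHz.
15 kHz > fs/2 = 11 kHz, folds to fs − 15 kHz = 7 kHz.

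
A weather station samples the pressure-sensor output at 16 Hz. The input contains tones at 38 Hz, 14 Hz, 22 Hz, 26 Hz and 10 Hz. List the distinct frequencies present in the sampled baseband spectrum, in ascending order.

2 Hz, 6 Hz

fs/2 = 8 Hz.
38 Hz mod fs = 6 Hz.
6 Hz ≤ fs/2 = 8 Hz, appears at 6 Hz.
14 Hz > fs/2 = 8 Hz, folds to fs − 14 Hz = 2 Hz.
22 Hz mod fs = 6 Hz.
6 Hz ≤ fs/2 = 8 Hz, appears at 6 Hz.
26 Hz mod fs = 10 Hz.
10 Hz > fs/2 = 8 Hz, folds to fs − 10 Hz = 6 Hz.
10 Hz > fs/2 = 8 Hz, folds to fs − 10 Hz = 6 Hz.
Distinct values: {2 Hz, 6 Hz}.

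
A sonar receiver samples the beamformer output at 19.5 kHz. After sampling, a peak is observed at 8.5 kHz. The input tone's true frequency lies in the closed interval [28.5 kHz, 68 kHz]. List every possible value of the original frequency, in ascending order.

30.5 kHz, 47.5 kHz, 50 kHz, 67 kHz

Frequencies that alias to 8.5 kHz are k·fs ± 8.5 kHz for integer k ≥ 0.
k=0: 8.5 kHz.
k=1: 11 kHz, 28 kHz.
k=2: 30.5 kHz, 47.5 kHz.
k=3: 50 kHz, 67 kHz.
k=4: 69.5 kHz, 86.5 kHz.
Within [28.5 kHz, 68 kHz]: 30.5 kHz, 47.5 kHz, 50 kHz, 67 kHz.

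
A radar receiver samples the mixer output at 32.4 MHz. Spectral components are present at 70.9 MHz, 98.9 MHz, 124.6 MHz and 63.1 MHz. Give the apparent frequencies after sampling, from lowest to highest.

1.7 MHz, 5 MHz, 6.1 MHz

fs/2 = 16.2 MHz.
70.9 MHz mod fs = 6.1 MHz.
6.1 MHz ≤ fs/2 = 16.2 MHz, appears at 6.1 MHz.
98.9 MHz mod fs = 1.7 MHz.
1.7 MHz ≤ fs/2 = 16.2 MHz, appears at 1.7 MHz.
124.6 MHz mod fs = 27.4 MHz.
27.4 MHz > fs/2 = 16.2 MHz, folds to fs − 27.4 MHz = 5 MHz.
63.1 MHz mod fs = 30.7 MHz.
30.7 MHz > fs/2 = 16.2 MHz, folds to fs − 30.7 MHz = 1.7 MHz.
Distinct values: {1.7 MHz, 5 MHz, 6.1 MHz}.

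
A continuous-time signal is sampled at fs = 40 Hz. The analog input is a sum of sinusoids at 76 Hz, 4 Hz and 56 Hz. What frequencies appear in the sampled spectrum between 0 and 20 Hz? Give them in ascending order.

fs/2 = 20 Hz.
76 Hz mod fs = 36 Hz.
36 Hz > fs/2 = 20 Hz, folds to fs − 36 Hz = 4 Hz.
4 Hz ≤ fs/2 = 20 Hz, passes unchanged.
56 Hz mod fs = 16 Hz.
16 Hz ≤ fs/2 = 20 Hz, appears at 16 Hz.
Distinct values: {4 Hz, 16 Hz}.

4 Hz, 16 Hz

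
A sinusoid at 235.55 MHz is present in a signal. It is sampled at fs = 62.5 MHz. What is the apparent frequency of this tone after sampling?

235.55 MHz mod fs = 48.05 MHz.
48.05 MHz > fs/2 = 31.25 MHz, folds to fs − 48.05 MHz = 14.45 MHz.

14.45 MHz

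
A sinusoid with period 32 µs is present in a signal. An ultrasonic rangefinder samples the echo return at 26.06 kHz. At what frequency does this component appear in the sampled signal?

5.19 kHz

T = 32 µs → f = 1/T = 31.25 kHz.
31.25 kHz mod fs = 5.19 kHz.
5.19 kHz ≤ fs/2 = 13.03 kHz, appears at 5.19 kHz.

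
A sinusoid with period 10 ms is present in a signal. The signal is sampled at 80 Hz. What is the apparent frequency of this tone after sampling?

20 Hz

T = 10 ms → f = 1/T = 100 Hz.
100 Hz mod fs = 20 Hz.
20 Hz ≤ fs/2 = 40 Hz, appears at 20 Hz.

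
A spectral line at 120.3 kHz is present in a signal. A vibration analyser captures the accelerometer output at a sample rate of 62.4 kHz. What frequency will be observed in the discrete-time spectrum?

4.5 kHz

120.3 kHz mod fs = 57.9 kHz.
57.9 kHz > fs/2 = 31.2 kHz, folds to fs − 57.9 kHz = 4.5 kHz.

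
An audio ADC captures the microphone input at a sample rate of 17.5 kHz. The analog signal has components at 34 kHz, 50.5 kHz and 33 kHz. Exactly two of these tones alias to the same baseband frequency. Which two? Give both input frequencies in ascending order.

33 kHz, 50.5 kHz

fs/2 = 8.75 kHz.
34 kHz mod fs = 16.5 kHz.
16.5 kHz > fs/2 = 8.75 kHz, folds to fs − 16.5 kHz = 1 kHz.
50.5 kHz mod fs = 15.5 kHz.
15.5 kHz > fs/2 = 8.75 kHz, folds to fs − 15.5 kHz = 2 kHz.
33 kHz mod fs = 15.5 kHz.
15.5 kHz > fs/2 = 8.75 kHz, folds to fs − 15.5 kHz = 2 kHz.
33 kHz and 50.5 kHz both map to 2 kHz.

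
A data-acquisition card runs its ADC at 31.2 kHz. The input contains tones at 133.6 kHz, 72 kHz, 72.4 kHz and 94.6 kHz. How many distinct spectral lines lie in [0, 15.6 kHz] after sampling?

4

fs/2 = 15.6 kHz.
133.6 kHz mod fs = 8.8 kHz.
8.8 kHz ≤ fs/2 = 15.6 kHz, appears at 8.8 kHz.
72 kHz mod fs = 9.6 kHz.
9.6 kHz ≤ fs/2 = 15.6 kHz, appears at 9.6 kHz.
72.4 kHz mod fs = 10 kHz.
10 kHz ≤ fs/2 = 15.6 kHz, appears at 10 kHz.
94.6 kHz mod fs = 1 kHz.
1 kHz ≤ fs/2 = 15.6 kHz, appears at 1 kHz.
Distinct values: {1 kHz, 8.8 kHz, 9.6 kHz, 10 kHz} → 4.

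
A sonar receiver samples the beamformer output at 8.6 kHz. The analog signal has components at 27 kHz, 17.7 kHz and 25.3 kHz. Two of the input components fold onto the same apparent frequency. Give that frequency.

fs/2 = 4.3 kHz.
27 kHz mod fs = 1.2 kHz.
1.2 kHz ≤ fs/2 = 4.3 kHz, appears at 1.2 kHz.
17.7 kHz mod fs = 0.5 kHz.
0.5 kHz ≤ fs/2 = 4.3 kHz, appears at 0.5 kHz.
25.3 kHz mod fs = 8.1 kHz.
8.1 kHz > fs/2 = 4.3 kHz, folds to fs − 8.1 kHz = 0.5 kHz.
17.7 kHz and 25.3 kHz both map to 0.5 kHz.

0.5 kHz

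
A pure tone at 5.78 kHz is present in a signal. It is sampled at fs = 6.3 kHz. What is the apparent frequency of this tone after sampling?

5.78 kHz > fs/2 = 3.15 kHz, folds to fs − 5.78 kHz = 0.52 kHz.

0.52 kHz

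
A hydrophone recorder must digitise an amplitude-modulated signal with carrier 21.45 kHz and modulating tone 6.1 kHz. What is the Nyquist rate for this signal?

AM sidebands sit at fc ± fm = 15.35 kHz and 27.55 kHz.
Highest-frequency component: 27.55 kHz.
Nyquist rate = 2 × 27.55 kHz = 55.1 kHz.

55.1 kHz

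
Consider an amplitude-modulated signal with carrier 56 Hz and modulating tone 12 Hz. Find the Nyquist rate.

136 Hz

AM sidebands sit at fc ± fm = 44 Hz and 68 Hz.
Highest-frequency component: 68 Hz.
Nyquist rate = 2 × 68 Hz = 136 Hz.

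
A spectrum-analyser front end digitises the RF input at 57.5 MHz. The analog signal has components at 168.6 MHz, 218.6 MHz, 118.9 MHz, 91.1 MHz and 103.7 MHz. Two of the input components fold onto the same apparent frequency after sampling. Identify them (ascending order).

118.9 MHz, 168.6 MHz

fs/2 = 28.75 MHz.
168.6 MHz mod fs = 53.6 MHz.
53.6 MHz > fs/2 = 28.75 MHz, folds to fs − 53.6 MHz = 3.9 MHz.
218.6 MHz mod fs = 46.1 MHz.
46.1 MHz > fs/2 = 28.75 MHz, folds to fs − 46.1 MHz = 11.4 MHz.
118.9 MHz mod fs = 3.9 MHz.
3.9 MHz ≤ fs/2 = 28.75 MHz, appears at 3.9 MHz.
91.1 MHz mod fs = 33.6 MHz.
33.6 MHz > fs/2 = 28.75 MHz, folds to fs − 33.6 MHz = 23.9 MHz.
103.7 MHz mod fs = 46.2 MHz.
46.2 MHz > fs/2 = 28.75 MHz, folds to fs − 46.2 MHz = 11.3 MHz.
118.9 MHz and 168.6 MHz both map to 3.9 MHz.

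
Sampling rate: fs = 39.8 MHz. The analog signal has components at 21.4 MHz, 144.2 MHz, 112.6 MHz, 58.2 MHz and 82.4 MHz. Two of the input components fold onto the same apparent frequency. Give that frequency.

18.4 MHz

fs/2 = 19.9 MHz.
21.4 MHz > fs/2 = 19.9 MHz, folds to fs − 21.4 MHz = 18.4 MHz.
144.2 MHz mod fs = 24.8 MHz.
24.8 MHz > fs/2 = 19.9 MHz, folds to fs − 24.8 MHz = 15 MHz.
112.6 MHz mod fs = 33 MHz.
33 MHz > fs/2 = 19.9 MHz, folds to fs − 33 MHz = 6.8 MHz.
58.2 MHz mod fs = 18.4 MHz.
18.4 MHz ≤ fs/2 = 19.9 MHz, appears at 18.4 MHz.
82.4 MHz mod fs = 2.8 MHz.
2.8 MHz ≤ fs/2 = 19.9 MHz, appears at 2.8 MHz.
21.4 MHz and 58.2 MHz both map to 18.4 MHz.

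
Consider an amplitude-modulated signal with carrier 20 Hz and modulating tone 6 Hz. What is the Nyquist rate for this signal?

52 Hz

AM sidebands sit at fc ± fm = 14 Hz and 26 Hz.
Highest-frequency component: 26 Hz.
Nyquist rate = 2 × 26 Hz = 52 Hz.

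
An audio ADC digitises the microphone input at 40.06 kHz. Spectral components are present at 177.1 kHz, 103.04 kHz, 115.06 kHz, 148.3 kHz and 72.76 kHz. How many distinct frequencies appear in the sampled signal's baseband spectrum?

fs/2 = 20.03 kHz.
177.1 kHz mod fs = 16.86 kHz.
16.86 kHz ≤ fs/2 = 20.03 kHz, appears at 16.86 kHz.
103.04 kHz mod fs = 22.92 kHz.
22.92 kHz > fs/2 = 20.03 kHz, folds to fs − 22.92 kHz = 17.14 kHz.
115.06 kHz mod fs = 34.94 kHz.
34.94 kHz > fs/2 = 20.03 kHz, folds to fs − 34.94 kHz = 5.12 kHz.
148.3 kHz mod fs = 28.12 kHz.
28.12 kHz > fs/2 = 20.03 kHz, folds to fs − 28.12 kHz = 11.94 kHz.
72.76 kHz mod fs = 32.7 kHz.
32.7 kHz > fs/2 = 20.03 kHz, folds to fs − 32.7 kHz = 7.36 kHz.
Distinct values: {5.12 kHz, 7.36 kHz, 11.94 kHz, 16.86 kHz, 17.14 kHz} → 5.

5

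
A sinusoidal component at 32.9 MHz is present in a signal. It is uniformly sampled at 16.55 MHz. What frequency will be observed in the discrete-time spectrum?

0.2 MHz

32.9 MHz mod fs = 16.35 MHz.
16.35 MHz > fs/2 = 8.275 MHz, folds to fs − 16.35 MHz = 0.2 MHz.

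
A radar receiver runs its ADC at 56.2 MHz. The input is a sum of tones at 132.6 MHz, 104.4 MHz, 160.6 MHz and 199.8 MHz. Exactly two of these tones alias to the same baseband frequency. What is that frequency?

fs/2 = 28.1 MHz.
132.6 MHz mod fs = 20.2 MHz.
20.2 MHz ≤ fs/2 = 28.1 MHz, appears at 20.2 MHz.
104.4 MHz mod fs = 48.2 MHz.
48.2 MHz > fs/2 = 28.1 MHz, folds to fs − 48.2 MHz = 8 MHz.
160.6 MHz mod fs = 48.2 MHz.
48.2 MHz > fs/2 = 28.1 MHz, folds to fs − 48.2 MHz = 8 MHz.
199.8 MHz mod fs = 31.2 MHz.
31.2 MHz > fs/2 = 28.1 MHz, folds to fs − 31.2 MHz = 25 MHz.
104.4 MHz and 160.6 MHz both map to 8 MHz.

8 MHz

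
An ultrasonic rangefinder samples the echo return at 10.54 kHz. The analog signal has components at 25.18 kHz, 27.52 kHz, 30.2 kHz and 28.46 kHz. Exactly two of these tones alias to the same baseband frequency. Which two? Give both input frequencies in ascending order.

25.18 kHz, 27.52 kHz

fs/2 = 5.27 kHz.
25.18 kHz mod fs = 4.1 kHz.
4.1 kHz ≤ fs/2 = 5.27 kHz, appears at 4.1 kHz.
27.52 kHz mod fs = 6.44 kHz.
6.44 kHz > fs/2 = 5.27 kHz, folds to fs − 6.44 kHz = 4.1 kHz.
30.2 kHz mod fs = 9.12 kHz.
9.12 kHz > fs/2 = 5.27 kHz, folds to fs − 9.12 kHz = 1.42 kHz.
28.46 kHz mod fs = 7.38 kHz.
7.38 kHz > fs/2 = 5.27 kHz, folds to fs − 7.38 kHz = 3.16 kHz.
25.18 kHz and 27.52 kHz both map to 4.1 kHz.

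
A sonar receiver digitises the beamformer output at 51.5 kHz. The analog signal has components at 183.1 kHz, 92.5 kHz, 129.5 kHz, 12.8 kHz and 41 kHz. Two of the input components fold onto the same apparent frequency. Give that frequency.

fs/2 = 25.75 kHz.
183.1 kHz mod fs = 28.6 kHz.
28.6 kHz > fs/2 = 25.75 kHz, folds to fs − 28.6 kHz = 22.9 kHz.
92.5 kHz mod fs = 41 kHz.
41 kHz > fs/2 = 25.75 kHz, folds to fs − 41 kHz = 10.5 kHz.
129.5 kHz mod fs = 26.5 kHz.
26.5 kHz > fs/2 = 25.75 kHz, folds to fs − 26.5 kHz = 25 kHz.
12.8 kHz ≤ fs/2 = 25.75 kHz, passes unchanged.
41 kHz > fs/2 = 25.75 kHz, folds to fs − 41 kHz = 10.5 kHz.
41 kHz and 92.5 kHz both map to 10.5 kHz.

10.5 kHz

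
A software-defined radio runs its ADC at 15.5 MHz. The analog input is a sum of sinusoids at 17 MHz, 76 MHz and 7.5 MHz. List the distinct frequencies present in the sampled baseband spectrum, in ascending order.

1.5 MHz, 7.5 MHz

fs/2 = 7.75 MHz.
17 MHz mod fs = 1.5 MHz.
1.5 MHz ≤ fs/2 = 7.75 MHz, appears at 1.5 MHz.
76 MHz mod fs = 14 MHz.
14 MHz > fs/2 = 7.75 MHz, folds to fs − 14 MHz = 1.5 MHz.
7.5 MHz ≤ fs/2 = 7.75 MHz, passes unchanged.
Distinct values: {1.5 MHz, 7.5 MHz}.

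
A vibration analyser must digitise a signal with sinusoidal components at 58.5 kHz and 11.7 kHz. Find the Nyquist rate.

Highest-frequency component: 58.5 kHz.
Nyquist rate = 2 × 58.5 kHz = 117 kHz.

117 kHz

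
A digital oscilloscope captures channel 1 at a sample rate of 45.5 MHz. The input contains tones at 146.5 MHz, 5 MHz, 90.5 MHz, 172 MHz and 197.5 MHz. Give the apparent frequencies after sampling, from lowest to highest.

0.5 MHz, 5 MHz, 10 MHz, 15.5 MHz

fs/2 = 22.75 MHz.
146.5 MHz mod fs = 10 MHz.
10 MHz ≤ fs/2 = 22.75 MHz, appears at 10 MHz.
5 MHz ≤ fs/2 = 22.75 MHz, passes unchanged.
90.5 MHz mod fs = 45 MHz.
45 MHz > fs/2 = 22.75 MHz, folds to fs − 45 MHz = 0.5 MHz.
172 MHz mod fs = 35.5 MHz.
35.5 MHz > fs/2 = 22.75 MHz, folds to fs − 35.5 MHz = 10 MHz.
197.5 MHz mod fs = 15.5 MHz.
15.5 MHz ≤ fs/2 = 22.75 MHz, appears at 15.5 MHz.
Distinct values: {0.5 MHz, 5 MHz, 10 MHz, 15.5 MHz}.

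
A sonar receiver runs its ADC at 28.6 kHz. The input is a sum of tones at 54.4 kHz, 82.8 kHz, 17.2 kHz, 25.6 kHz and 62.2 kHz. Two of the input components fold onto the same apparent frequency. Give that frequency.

3 kHz

fs/2 = 14.3 kHz.
54.4 kHz mod fs = 25.8 kHz.
25.8 kHz > fs/2 = 14.3 kHz, folds to fs − 25.8 kHz = 2.8 kHz.
82.8 kHz mod fs = 25.6 kHz.
25.6 kHz > fs/2 = 14.3 kHz, folds to fs − 25.6 kHz = 3 kHz.
17.2 kHz > fs/2 = 14.3 kHz, folds to fs − 17.2 kHz = 11.4 kHz.
25.6 kHz > fs/2 = 14.3 kHz, folds to fs − 25.6 kHz = 3 kHz.
62.2 kHz mod fs = 5 kHz.
5 kHz ≤ fs/2 = 14.3 kHz, appears at 5 kHz.
25.6 kHz and 82.8 kHz both map to 3 kHz.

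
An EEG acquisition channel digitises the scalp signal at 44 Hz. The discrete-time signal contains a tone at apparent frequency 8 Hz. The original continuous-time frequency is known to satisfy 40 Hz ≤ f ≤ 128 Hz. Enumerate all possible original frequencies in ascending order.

52 Hz, 80 Hz, 96 Hz, 124 Hz

Frequencies that alias to 8 Hz are k·fs ± 8 Hz for integer k ≥ 0.
k=0: 8 Hz.
k=1: 36 Hz, 52 Hz.
k=2: 80 Hz, 96 Hz.
k=3: 124 Hz, 140 Hz.
k=4: 168 Hz, 184 Hz.
Within [40 Hz, 128 Hz]: 52 Hz, 80 Hz, 96 Hz, 124 Hz.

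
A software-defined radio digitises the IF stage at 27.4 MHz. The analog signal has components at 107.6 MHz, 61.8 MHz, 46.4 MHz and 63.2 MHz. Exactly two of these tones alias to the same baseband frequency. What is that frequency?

8.4 MHz

fs/2 = 13.7 MHz.
107.6 MHz mod fs = 25.4 MHz.
25.4 MHz > fs/2 = 13.7 MHz, folds to fs − 25.4 MHz = 2 MHz.
61.8 MHz mod fs = 7 MHz.
7 MHz ≤ fs/2 = 13.7 MHz, appears at 7 MHz.
46.4 MHz mod fs = 19 MHz.
19 MHz > fs/2 = 13.7 MHz, folds to fs − 19 MHz = 8.4 MHz.
63.2 MHz mod fs = 8.4 MHz.
8.4 MHz ≤ fs/2 = 13.7 MHz, appears at 8.4 MHz.
46.4 MHz and 63.2 MHz both map to 8.4 MHz.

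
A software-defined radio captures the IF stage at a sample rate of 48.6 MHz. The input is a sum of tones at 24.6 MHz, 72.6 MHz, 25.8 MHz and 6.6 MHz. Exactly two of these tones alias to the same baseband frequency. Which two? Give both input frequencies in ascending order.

24.6 MHz, 72.6 MHz

fs/2 = 24.3 MHz.
24.6 MHz > fs/2 = 24.3 MHz, folds to fs − 24.6 MHz = 24 MHz.
72.6 MHz mod fs = 24 MHz.
24 MHz ≤ fs/2 = 24.3 MHz, appears at 24 MHz.
25.8 MHz > fs/2 = 24.3 MHz, folds to fs − 25.8 MHz = 22.8 MHz.
6.6 MHz ≤ fs/2 = 24.3 MHz, passes unchanged.
24.6 MHz and 72.6 MHz both map to 24 MHz.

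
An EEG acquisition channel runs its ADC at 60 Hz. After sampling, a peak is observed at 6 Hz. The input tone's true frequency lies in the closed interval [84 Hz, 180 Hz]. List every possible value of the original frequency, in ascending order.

114 Hz, 126 Hz, 174 Hz

Frequencies that alias to 6 Hz are k·fs ± 6 Hz for integer k ≥ 0.
k=0: 6 Hz.
k=1: 54 Hz, 66 Hz.
k=2: 114 Hz, 126 Hz.
k=3: 174 Hz, 186 Hz.
k=4: 234 Hz, 246 Hz.
Within [84 Hz, 180 Hz]: 114 Hz, 126 Hz, 174 Hz.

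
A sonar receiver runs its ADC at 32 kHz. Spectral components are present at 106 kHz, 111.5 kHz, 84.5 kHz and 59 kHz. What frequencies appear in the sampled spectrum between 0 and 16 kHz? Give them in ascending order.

5 kHz, 10 kHz, 11.5 kHz, 15.5 kHz

fs/2 = 16 kHz.
106 kHz mod fs = 10 kHz.
10 kHz ≤ fs/2 = 16 kHz, appears at 10 kHz.
111.5 kHz mod fs = 15.5 kHz.
15.5 kHz ≤ fs/2 = 16 kHz, appears at 15.5 kHz.
84.5 kHz mod fs = 20.5 kHz.
20.5 kHz > fs/2 = 16 kHz, folds to fs − 20.5 kHz = 11.5 kHz.
59 kHz mod fs = 27 kHz.
27 kHz > fs/2 = 16 kHz, folds to fs − 27 kHz = 5 kHz.
Distinct values: {5 kHz, 10 kHz, 11.5 kHz, 15.5 kHz}.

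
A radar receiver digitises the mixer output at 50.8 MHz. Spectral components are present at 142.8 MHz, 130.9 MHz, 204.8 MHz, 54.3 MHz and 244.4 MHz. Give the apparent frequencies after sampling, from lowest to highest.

fs/2 = 25.4 MHz.
142.8 MHz mod fs = 41.2 MHz.
41.2 MHz > fs/2 = 25.4 MHz, folds to fs − 41.2 MHz = 9.6 MHz.
130.9 MHz mod fs = 29.3 MHz.
29.3 MHz > fs/2 = 25.4 MHz, folds to fs − 29.3 MHz = 21.5 MHz.
204.8 MHz mod fs = 1.6 MHz.
1.6 MHz ≤ fs/2 = 25.4 MHz, appears at 1.6 MHz.
54.3 MHz mod fs = 3.5 MHz.
3.5 MHz ≤ fs/2 = 25.4 MHz, appears at 3.5 MHz.
244.4 MHz mod fs = 41.2 MHz.
41.2 MHz > fs/2 = 25.4 MHz, folds to fs − 41.2 MHz = 9.6 MHz.
Distinct values: {1.6 MHz, 3.5 MHz, 9.6 MHz, 21.5 MHz}.

1.6 MHz, 3.5 MHz, 9.6 MHz, 21.5 MHz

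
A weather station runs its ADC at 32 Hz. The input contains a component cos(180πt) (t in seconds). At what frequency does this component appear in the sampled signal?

6 Hz

ω = 180π rad/s → f = ω/(2π) = 90 Hz.
90 Hz mod fs = 26 Hz.
26 Hz > fs/2 = 16 Hz, folds to fs − 26 Hz = 6 Hz.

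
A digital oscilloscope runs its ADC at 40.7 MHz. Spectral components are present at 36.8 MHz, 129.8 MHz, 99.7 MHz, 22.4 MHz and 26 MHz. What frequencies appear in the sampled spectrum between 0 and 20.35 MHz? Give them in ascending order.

3.9 MHz, 7.7 MHz, 14.7 MHz, 18.3 MHz

fs/2 = 20.35 MHz.
36.8 MHz > fs/2 = 20.35 MHz, folds to fs − 36.8 MHz = 3.9 MHz.
129.8 MHz mod fs = 7.7 MHz.
7.7 MHz ≤ fs/2 = 20.35 MHz, appears at 7.7 MHz.
99.7 MHz mod fs = 18.3 MHz.
18.3 MHz ≤ fs/2 = 20.35 MHz, appears at 18.3 MHz.
22.4 MHz > fs/2 = 20.35 MHz, folds to fs − 22.4 MHz = 18.3 MHz.
26 MHz > fs/2 = 20.35 MHz, folds to fs − 26 MHz = 14.7 MHz.
Distinct values: {3.9 MHz, 7.7 MHz, 14.7 MHz, 18.3 MHz}.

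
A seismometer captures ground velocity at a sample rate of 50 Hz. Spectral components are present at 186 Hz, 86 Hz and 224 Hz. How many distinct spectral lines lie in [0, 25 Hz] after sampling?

fs/2 = 25 Hz.
186 Hz mod fs = 36 Hz.
36 Hz > fs/2 = 25 Hz, folds to fs − 36 Hz = 14 Hz.
86 Hz mod fs = 36 Hz.
36 Hz > fs/2 = 25 Hz, folds to fs − 36 Hz = 14 Hz.
224 Hz mod fs = 24 Hz.
24 Hz ≤ fs/2 = 25 Hz, appears at 24 Hz.
Distinct values: {14 Hz, 24 Hz} → 2.

2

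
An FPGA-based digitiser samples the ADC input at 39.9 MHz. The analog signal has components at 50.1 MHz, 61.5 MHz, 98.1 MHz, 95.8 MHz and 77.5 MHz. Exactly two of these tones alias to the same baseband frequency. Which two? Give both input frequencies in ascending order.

61.5 MHz, 98.1 MHz

fs/2 = 19.95 MHz.
50.1 MHz mod fs = 10.2 MHz.
10.2 MHz ≤ fs/2 = 19.95 MHz, appears at 10.2 MHz.
61.5 MHz mod fs = 21.6 MHz.
21.6 MHz > fs/2 = 19.95 MHz, folds to fs − 21.6 MHz = 18.3 MHz.
98.1 MHz mod fs = 18.3 MHz.
18.3 MHz ≤ fs/2 = 19.95 MHz, appears at 18.3 MHz.
95.8 MHz mod fs = 16 MHz.
16 MHz ≤ fs/2 = 19.95 MHz, appears at 16 MHz.
77.5 MHz mod fs = 37.6 MHz.
37.6 MHz > fs/2 = 19.95 MHz, folds to fs − 37.6 MHz = 2.3 MHz.
61.5 MHz and 98.1 MHz both map to 18.3 MHz.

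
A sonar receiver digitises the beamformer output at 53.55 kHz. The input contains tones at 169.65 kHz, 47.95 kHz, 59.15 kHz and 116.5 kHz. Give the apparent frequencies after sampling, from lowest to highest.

5.6 kHz, 9 kHz, 9.4 kHz

fs/2 = 26.775 kHz.
169.65 kHz mod fs = 9 kHz.
9 kHz ≤ fs/2 = 26.775 kHz, appears at 9 kHz.
47.95 kHz > fs/2 = 26.775 kHz, folds to fs − 47.95 kHz = 5.6 kHz.
59.15 kHz mod fs = 5.6 kHz.
5.6 kHz ≤ fs/2 = 26.775 kHz, appears at 5.6 kHz.
116.5 kHz mod fs = 9.4 kHz.
9.4 kHz ≤ fs/2 = 26.775 kHz, appears at 9.4 kHz.
Distinct values: {5.6 kHz, 9 kHz, 9.4 kHz}.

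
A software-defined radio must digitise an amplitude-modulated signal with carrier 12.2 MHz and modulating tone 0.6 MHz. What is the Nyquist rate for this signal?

AM sidebands sit at fc ± fm = 11.6 MHz and 12.8 MHz.
Highest-frequency component: 12.8 MHz.
Nyquist rate = 2 × 12.8 MHz = 25.6 MHz.

25.6 MHz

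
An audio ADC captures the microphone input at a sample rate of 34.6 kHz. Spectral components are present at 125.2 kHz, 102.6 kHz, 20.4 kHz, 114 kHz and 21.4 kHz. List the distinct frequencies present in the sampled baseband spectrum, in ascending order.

1.2 kHz, 10.2 kHz, 13.2 kHz, 14.2 kHz

fs/2 = 17.3 kHz.
125.2 kHz mod fs = 21.4 kHz.
21.4 kHz > fs/2 = 17.3 kHz, folds to fs − 21.4 kHz = 13.2 kHz.
102.6 kHz mod fs = 33.4 kHz.
33.4 kHz > fs/2 = 17.3 kHz, folds to fs − 33.4 kHz = 1.2 kHz.
20.4 kHz > fs/2 = 17.3 kHz, folds to fs − 20.4 kHz = 14.2 kHz.
114 kHz mod fs = 10.2 kHz.
10.2 kHz ≤ fs/2 = 17.3 kHz, appears at 10.2 kHz.
21.4 kHz > fs/2 = 17.3 kHz, folds to fs − 21.4 kHz = 13.2 kHz.
Distinct values: {1.2 kHz, 10.2 kHz, 13.2 kHz, 14.2 kHz}.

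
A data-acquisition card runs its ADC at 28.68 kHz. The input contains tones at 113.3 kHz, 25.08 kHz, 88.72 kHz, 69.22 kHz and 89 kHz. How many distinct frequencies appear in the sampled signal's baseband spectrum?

fs/2 = 14.34 kHz.
113.3 kHz mod fs = 27.26 kHz.
27.26 kHz > fs/2 = 14.34 kHz, folds to fs − 27.26 kHz = 1.42 kHz.
25.08 kHz > fs/2 = 14.34 kHz, folds to fs − 25.08 kHz = 3.6 kHz.
88.72 kHz mod fs = 2.68 kHz.
2.68 kHz ≤ fs/2 = 14.34 kHz, appears at 2.68 kHz.
69.22 kHz mod fs = 11.86 kHz.
11.86 kHz ≤ fs/2 = 14.34 kHz, appears at 11.86 kHz.
89 kHz mod fs = 2.96 kHz.
2.96 kHz ≤ fs/2 = 14.34 kHz, appears at 2.96 kHz.
Distinct values: {1.42 kHz, 2.68 kHz, 2.96 kHz, 3.6 kHz, 11.86 kHz} → 5.

5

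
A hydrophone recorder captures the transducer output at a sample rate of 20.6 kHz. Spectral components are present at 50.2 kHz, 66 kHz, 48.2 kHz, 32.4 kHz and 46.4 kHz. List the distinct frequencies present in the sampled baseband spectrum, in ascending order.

fs/2 = 10.3 kHz.
50.2 kHz mod fs = 9 kHz.
9 kHz ≤ fs/2 = 10.3 kHz, appears at 9 kHz.
66 kHz mod fs = 4.2 kHz.
4.2 kHz ≤ fs/2 = 10.3 kHz, appears at 4.2 kHz.
48.2 kHz mod fs = 7 kHz.
7 kHz ≤ fs/2 = 10.3 kHz, appears at 7 kHz.
32.4 kHz mod fs = 11.8 kHz.
11.8 kHz > fs/2 = 10.3 kHz, folds to fs − 11.8 kHz = 8.8 kHz.
46.4 kHz mod fs = 5.2 kHz.
5.2 kHz ≤ fs/2 = 10.3 kHz, appears at 5.2 kHz.
Distinct values: {4.2 kHz, 5.2 kHz, 7 kHz, 8.8 kHz, 9 kHz}.

4.2 kHz, 5.2 kHz, 7 kHz, 8.8 kHz, 9 kHz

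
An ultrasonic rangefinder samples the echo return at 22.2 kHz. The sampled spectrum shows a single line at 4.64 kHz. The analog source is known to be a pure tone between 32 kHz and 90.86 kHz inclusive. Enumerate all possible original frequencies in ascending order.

Frequencies that alias to 4.64 kHz are k·fs ± 4.64 kHz for integer k ≥ 0.
k=0: 4.64 kHz.
k=1: 17.56 kHz, 26.84 kHz.
k=2: 39.76 kHz, 49.04 kHz.
k=3: 61.96 kHz, 71.24 kHz.
k=4: 84.16 kHz, 93.44 kHz.
k=5: 106.36 kHz, 115.64 kHz.
Within [32 kHz, 90.86 kHz]: 39.76 kHz, 49.04 kHz, 61.96 kHz, 71.24 kHz, 84.16 kHz.

39.76 kHz, 49.04 kHz, 61.96 kHz, 71.24 kHz, 84.16 kHz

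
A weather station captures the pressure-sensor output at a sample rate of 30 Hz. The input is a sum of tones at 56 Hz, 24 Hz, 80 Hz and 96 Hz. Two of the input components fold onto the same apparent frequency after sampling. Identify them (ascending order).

fs/2 = 15 Hz.
56 Hz mod fs = 26 Hz.
26 Hz > fs/2 = 15 Hz, folds to fs − 26 Hz = 4 Hz.
24 Hz > fs/2 = 15 Hz, folds to fs − 24 Hz = 6 Hz.
80 Hz mod fs = 20 Hz.
20 Hz > fs/2 = 15 Hz, folds to fs − 20 Hz = 10 Hz.
96 Hz mod fs = 6 Hz.
6 Hz ≤ fs/2 = 15 Hz, appears at 6 Hz.
24 Hz and 96 Hz both map to 6 Hz.

24 Hz, 96 Hz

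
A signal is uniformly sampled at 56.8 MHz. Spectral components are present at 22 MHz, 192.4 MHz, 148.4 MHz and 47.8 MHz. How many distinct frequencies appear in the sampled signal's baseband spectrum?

2

fs/2 = 28.4 MHz.
22 MHz ≤ fs/2 = 28.4 MHz, passes unchanged.
192.4 MHz mod fs = 22 MHz.
22 MHz ≤ fs/2 = 28.4 MHz, appears at 22 MHz.
148.4 MHz mod fs = 34.8 MHz.
34.8 MHz > fs/2 = 28.4 MHz, folds to fs − 34.8 MHz = 22 MHz.
47.8 MHz > fs/2 = 28.4 MHz, folds to fs − 47.8 MHz = 9 MHz.
Distinct values: {9 MHz, 22 MHz} → 2.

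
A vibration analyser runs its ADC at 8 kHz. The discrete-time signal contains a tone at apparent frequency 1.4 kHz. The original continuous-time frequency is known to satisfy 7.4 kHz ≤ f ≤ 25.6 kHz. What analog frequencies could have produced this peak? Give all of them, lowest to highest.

9.4 kHz, 14.6 kHz, 17.4 kHz, 22.6 kHz, 25.4 kHz

Frequencies that alias to 1.4 kHz are k·fs ± 1.4 kHz for integer k ≥ 0.
k=0: 1.4 kHz.
k=1: 6.6 kHz, 9.4 kHz.
k=2: 14.6 kHz, 17.4 kHz.
k=3: 22.6 kHz, 25.4 kHz.
k=4: 30.6 kHz, 33.4 kHz.
Within [7.4 kHz, 25.6 kHz]: 9.4 kHz, 14.6 kHz, 17.4 kHz, 22.6 kHz, 25.4 kHz.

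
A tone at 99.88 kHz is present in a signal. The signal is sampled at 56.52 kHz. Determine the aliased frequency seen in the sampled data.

13.16 kHz

99.88 kHz mod fs = 43.36 kHz.
43.36 kHz > fs/2 = 28.26 kHz, folds to fs − 43.36 kHz = 13.16 kHz.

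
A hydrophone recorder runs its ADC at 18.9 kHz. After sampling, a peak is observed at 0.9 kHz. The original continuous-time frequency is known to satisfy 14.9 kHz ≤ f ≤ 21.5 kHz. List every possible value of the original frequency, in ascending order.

Frequencies that alias to 0.9 kHz are k·fs ± 0.9 kHz for integer k ≥ 0.
k=0: 0.9 kHz.
k=1: 18 kHz, 19.8 kHz.
k=2: 36.9 kHz, 38.7 kHz.
Within [14.9 kHz, 21.5 kHz]: 18 kHz, 19.8 kHz.

18 kHz, 19.8 kHz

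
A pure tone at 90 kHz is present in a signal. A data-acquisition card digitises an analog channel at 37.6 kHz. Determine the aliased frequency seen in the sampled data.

90 kHz mod fs = 14.8 kHz.
14.8 kHz ≤ fs/2 = 18.8 kHz, appears at 14.8 kHz.

14.8 kHz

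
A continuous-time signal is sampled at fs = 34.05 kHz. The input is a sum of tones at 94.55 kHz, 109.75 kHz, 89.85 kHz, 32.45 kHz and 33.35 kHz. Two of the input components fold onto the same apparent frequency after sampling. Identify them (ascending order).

fs/2 = 17.025 kHz.
94.55 kHz mod fs = 26.45 kHz.
26.45 kHz > fs/2 = 17.025 kHz, folds to fs − 26.45 kHz = 7.6 kHz.
109.75 kHz mod fs = 7.6 kHz.
7.6 kHz ≤ fs/2 = 17.025 kHz, appears at 7.6 kHz.
89.85 kHz mod fs = 21.75 kHz.
21.75 kHz > fs/2 = 17.025 kHz, folds to fs − 21.75 kHz = 12.3 kHz.
32.45 kHz > fs/2 = 17.025 kHz, folds to fs − 32.45 kHz = 1.6 kHz.
33.35 kHz > fs/2 = 17.025 kHz, folds to fs − 33.35 kHz = 0.7 kHz.
94.55 kHz and 109.75 kHz both map to 7.6 kHz.

94.55 kHz, 109.75 kHz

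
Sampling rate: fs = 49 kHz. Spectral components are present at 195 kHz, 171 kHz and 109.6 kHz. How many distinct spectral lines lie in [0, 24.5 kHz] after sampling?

fs/2 = 24.5 kHz.
195 kHz mod fs = 48 kHz.
48 kHz > fs/2 = 24.5 kHz, folds to fs − 48 kHz = 1 kHz.
171 kHz mod fs = 24 kHz.
24 kHz ≤ fs/2 = 24.5 kHz, appears at 24 kHz.
109.6 kHz mod fs = 11.6 kHz.
11.6 kHz ≤ fs/2 = 24.5 kHz, appears at 11.6 kHz.
Distinct values: {1 kHz, 11.6 kHz, 24 kHz} → 3.

3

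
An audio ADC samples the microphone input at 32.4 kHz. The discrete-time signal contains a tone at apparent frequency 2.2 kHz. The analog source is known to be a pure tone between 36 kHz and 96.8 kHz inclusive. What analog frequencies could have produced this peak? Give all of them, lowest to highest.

62.6 kHz, 67 kHz, 95 kHz

Frequencies that alias to 2.2 kHz are k·fs ± 2.2 kHz for integer k ≥ 0.
k=0: 2.2 kHz.
k=1: 30.2 kHz, 34.6 kHz.
k=2: 62.6 kHz, 67 kHz.
k=3: 95 kHz, 99.4 kHz.
k=4: 127.4 kHz, 131.8 kHz.
Within [36 kHz, 96.8 kHz]: 62.6 kHz, 67 kHz, 95 kHz.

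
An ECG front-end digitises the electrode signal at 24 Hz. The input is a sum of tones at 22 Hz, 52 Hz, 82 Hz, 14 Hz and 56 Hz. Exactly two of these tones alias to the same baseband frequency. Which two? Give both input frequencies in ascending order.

14 Hz, 82 Hz

fs/2 = 12 Hz.
22 Hz > fs/2 = 12 Hz, folds to fs − 22 Hz = 2 Hz.
52 Hz mod fs = 4 Hz.
4 Hz ≤ fs/2 = 12 Hz, appears at 4 Hz.
82 Hz mod fs = 10 Hz.
10 Hz ≤ fs/2 = 12 Hz, appears at 10 Hz.
14 Hz > fs/2 = 12 Hz, folds to fs − 14 Hz = 10 Hz.
56 Hz mod fs = 8 Hz.
8 Hz ≤ fs/2 = 12 Hz, appears at 8 Hz.
14 Hz and 82 Hz both map to 10 Hz.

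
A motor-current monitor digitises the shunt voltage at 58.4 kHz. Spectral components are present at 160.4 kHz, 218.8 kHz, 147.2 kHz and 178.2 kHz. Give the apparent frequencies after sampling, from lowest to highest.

3 kHz, 14.8 kHz, 28 kHz

fs/2 = 29.2 kHz.
160.4 kHz mod fs = 43.6 kHz.
43.6 kHz > fs/2 = 29.2 kHz, folds to fs − 43.6 kHz = 14.8 kHz.
218.8 kHz mod fs = 43.6 kHz.
43.6 kHz > fs/2 = 29.2 kHz, folds to fs − 43.6 kHz = 14.8 kHz.
147.2 kHz mod fs = 30.4 kHz.
30.4 kHz > fs/2 = 29.2 kHz, folds to fs − 30.4 kHz = 28 kHz.
178.2 kHz mod fs = 3 kHz.
3 kHz ≤ fs/2 = 29.2 kHz, appears at 3 kHz.
Distinct values: {3 kHz, 14.8 kHz, 28 kHz}.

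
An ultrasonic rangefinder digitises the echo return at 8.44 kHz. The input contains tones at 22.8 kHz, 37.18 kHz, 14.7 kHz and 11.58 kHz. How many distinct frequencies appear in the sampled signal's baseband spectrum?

fs/2 = 4.22 kHz.
22.8 kHz mod fs = 5.92 kHz.
5.92 kHz > fs/2 = 4.22 kHz, folds to fs − 5.92 kHz = 2.52 kHz.
37.18 kHz mod fs = 3.42 kHz.
3.42 kHz ≤ fs/2 = 4.22 kHz, appears at 3.42 kHz.
14.7 kHz mod fs = 6.26 kHz.
6.26 kHz > fs/2 = 4.22 kHz, folds to fs − 6.26 kHz = 2.18 kHz.
11.58 kHz mod fs = 3.14 kHz.
3.14 kHz ≤ fs/2 = 4.22 kHz, appears at 3.14 kHz.
Distinct values: {2.18 kHz, 2.52 kHz, 3.14 kHz, 3.42 kHz} → 4.

4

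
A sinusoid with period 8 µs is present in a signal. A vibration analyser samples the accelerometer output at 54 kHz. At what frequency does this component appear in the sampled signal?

T = 8 µs → f = 1/T = 125 kHz.
125 kHz mod fs = 17 kHz.
17 kHz ≤ fs/2 = 27 kHz, appears at 17 kHz.

17 kHz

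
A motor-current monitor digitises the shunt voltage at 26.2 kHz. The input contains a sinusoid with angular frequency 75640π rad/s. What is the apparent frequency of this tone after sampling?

ω = 75640π rad/s → f = ω/(2π) = 37820 Hz = 37.82 kHz.
37.82 kHz mod fs = 11.62 kHz.
11.62 kHz ≤ fs/2 = 13.1 kHz, appears at 11.62 kHz.

11.62 kHz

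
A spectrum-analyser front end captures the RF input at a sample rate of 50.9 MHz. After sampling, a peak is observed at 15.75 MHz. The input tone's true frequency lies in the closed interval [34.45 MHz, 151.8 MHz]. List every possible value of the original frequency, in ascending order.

Frequencies that alias to 15.75 MHz are k·fs ± 15.75 MHz for integer k ≥ 0.
k=0: 15.75 MHz.
k=1: 35.15 MHz, 66.65 MHz.
k=2: 86.05 MHz, 117.55 MHz.
k=3: 136.95 MHz, 168.45 MHz.
k=4: 187.85 MHz, 219.35 MHz.
Within [34.45 MHz, 151.8 MHz]: 35.15 MHz, 66.65 MHz, 86.05 MHz, 117.55 MHz, 136.95 MHz.

35.15 MHz, 66.65 MHz, 86.05 MHz, 117.55 MHz, 136.95 MHz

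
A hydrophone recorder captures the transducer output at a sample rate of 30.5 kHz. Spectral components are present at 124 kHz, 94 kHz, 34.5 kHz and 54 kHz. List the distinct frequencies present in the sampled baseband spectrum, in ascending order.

fs/2 = 15.25 kHz.
124 kHz mod fs = 2 kHz.
2 kHz ≤ fs/2 = 15.25 kHz, appears at 2 kHz.
94 kHz mod fs = 2.5 kHz.
2.5 kHz ≤ fs/2 = 15.25 kHz, appears at 2.5 kHz.
34.5 kHz mod fs = 4 kHz.
4 kHz ≤ fs/2 = 15.25 kHz, appears at 4 kHz.
54 kHz mod fs = 23.5 kHz.
23.5 kHz > fs/2 = 15.25 kHz, folds to fs − 23.5 kHz = 7 kHz.
Distinct values: {2 kHz, 2.5 kHz, 4 kHz, 7 kHz}.

2 kHz, 2.5 kHz, 4 kHz, 7 kHz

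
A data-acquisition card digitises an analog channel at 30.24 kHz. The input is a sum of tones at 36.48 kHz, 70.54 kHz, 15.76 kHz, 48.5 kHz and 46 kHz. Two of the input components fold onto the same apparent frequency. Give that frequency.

fs/2 = 15.12 kHz.
36.48 kHz mod fs = 6.24 kHz.
6.24 kHz ≤ fs/2 = 15.12 kHz, appears at 6.24 kHz.
70.54 kHz mod fs = 10.06 kHz.
10.06 kHz ≤ fs/2 = 15.12 kHz, appears at 10.06 kHz.
15.76 kHz > fs/2 = 15.12 kHz, folds to fs − 15.76 kHz = 14.48 kHz.
48.5 kHz mod fs = 18.26 kHz.
18.26 kHz > fs/2 = 15.12 kHz, folds to fs − 18.26 kHz = 11.98 kHz.
46 kHz mod fs = 15.76 kHz.
15.76 kHz > fs/2 = 15.12 kHz, folds to fs − 15.76 kHz = 14.48 kHz.
15.76 kHz and 46 kHz both map to 14.48 kHz.

14.48 kHz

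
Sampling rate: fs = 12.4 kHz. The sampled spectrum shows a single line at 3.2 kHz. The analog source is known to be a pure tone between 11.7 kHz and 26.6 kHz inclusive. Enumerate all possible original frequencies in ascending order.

Frequencies that alias to 3.2 kHz are k·fs ± 3.2 kHz for integer k ≥ 0.
k=0: 3.2 kHz.
k=1: 9.2 kHz, 15.6 kHz.
k=2: 21.6 kHz, 28 kHz.
k=3: 34 kHz, 40.4 kHz.
Within [11.7 kHz, 26.6 kHz]: 15.6 kHz, 21.6 kHz.

15.6 kHz, 21.6 kHz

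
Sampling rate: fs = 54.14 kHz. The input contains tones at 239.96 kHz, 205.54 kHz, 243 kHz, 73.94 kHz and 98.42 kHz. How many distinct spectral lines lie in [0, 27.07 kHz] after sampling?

fs/2 = 27.07 kHz.
239.96 kHz mod fs = 23.4 kHz.
23.4 kHz ≤ fs/2 = 27.07 kHz, appears at 23.4 kHz.
205.54 kHz mod fs = 43.12 kHz.
43.12 kHz > fs/2 = 27.07 kHz, folds to fs − 43.12 kHz = 11.02 kHz.
243 kHz mod fs = 26.44 kHz.
26.44 kHz ≤ fs/2 = 27.07 kHz, appears at 26.44 kHz.
73.94 kHz mod fs = 19.8 kHz.
19.8 kHz ≤ fs/2 = 27.07 kHz, appears at 19.8 kHz.
98.42 kHz mod fs = 44.28 kHz.
44.28 kHz > fs/2 = 27.07 kHz, folds to fs − 44.28 kHz = 9.86 kHz.
Distinct values: {9.86 kHz, 11.02 kHz, 19.8 kHz, 23.4 kHz, 26.44 kHz} → 5.

5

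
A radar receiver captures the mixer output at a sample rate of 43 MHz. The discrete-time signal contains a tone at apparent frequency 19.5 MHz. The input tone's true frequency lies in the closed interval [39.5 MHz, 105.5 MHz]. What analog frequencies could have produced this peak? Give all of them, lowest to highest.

Frequencies that alias to 19.5 MHz are k·fs ± 19.5 MHz for integer k ≥ 0.
k=0: 19.5 MHz.
k=1: 23.5 MHz, 62.5 MHz.
k=2: 66.5 MHz, 105.5 MHz.
k=3: 109.5 MHz, 148.5 MHz.
Within [39.5 MHz, 105.5 MHz]: 62.5 MHz, 66.5 MHz, 105.5 MHz.

62.5 MHz, 66.5 MHz, 105.5 MHz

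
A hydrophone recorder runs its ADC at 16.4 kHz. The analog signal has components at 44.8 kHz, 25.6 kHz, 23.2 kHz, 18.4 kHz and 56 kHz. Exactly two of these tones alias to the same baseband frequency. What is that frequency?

6.8 kHz

fs/2 = 8.2 kHz.
44.8 kHz mod fs = 12 kHz.
12 kHz > fs/2 = 8.2 kHz, folds to fs − 12 kHz = 4.4 kHz.
25.6 kHz mod fs = 9.2 kHz.
9.2 kHz > fs/2 = 8.2 kHz, folds to fs − 9.2 kHz = 7.2 kHz.
23.2 kHz mod fs = 6.8 kHz.
6.8 kHz ≤ fs/2 = 8.2 kHz, appears at 6.8 kHz.
18.4 kHz mod fs = 2 kHz.
2 kHz ≤ fs/2 = 8.2 kHz, appears at 2 kHz.
56 kHz mod fs = 6.8 kHz.
6.8 kHz ≤ fs/2 = 8.2 kHz, appears at 6.8 kHz.
23.2 kHz and 56 kHz both map to 6.8 kHz.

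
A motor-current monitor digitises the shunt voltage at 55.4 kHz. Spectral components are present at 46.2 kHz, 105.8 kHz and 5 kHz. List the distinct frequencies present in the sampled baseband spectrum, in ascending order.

fs/2 = 27.7 kHz.
46.2 kHz > fs/2 = 27.7 kHz, folds to fs − 46.2 kHz = 9.2 kHz.
105.8 kHz mod fs = 50.4 kHz.
50.4 kHz > fs/2 = 27.7 kHz, folds to fs − 50.4 kHz = 5 kHz.
5 kHz ≤ fs/2 = 27.7 kHz, passes unchanged.
Distinct values: {5 kHz, 9.2 kHz}.

5 kHz, 9.2 kHz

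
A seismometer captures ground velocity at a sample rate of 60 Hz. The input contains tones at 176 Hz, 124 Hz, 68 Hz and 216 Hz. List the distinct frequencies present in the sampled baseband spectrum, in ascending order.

fs/2 = 30 Hz.
176 Hz mod fs = 56 Hz.
56 Hz > fs/2 = 30 Hz, folds to fs − 56 Hz = 4 Hz.
124 Hz mod fs = 4 Hz.
4 Hz ≤ fs/2 = 30 Hz, appears at 4 Hz.
68 Hz mod fs = 8 Hz.
8 Hz ≤ fs/2 = 30 Hz, appears at 8 Hz.
216 Hz mod fs = 36 Hz.
36 Hz > fs/2 = 30 Hz, folds to fs − 36 Hz = 24 Hz.
Distinct values: {4 Hz, 8 Hz, 24 Hz}.

4 Hz, 8 Hz, 24 Hz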